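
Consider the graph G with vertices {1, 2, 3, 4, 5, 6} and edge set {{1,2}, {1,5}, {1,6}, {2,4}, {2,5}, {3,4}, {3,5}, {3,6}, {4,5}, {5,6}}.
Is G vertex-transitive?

Vertex 5 is the only vertex of degree 5, so every automorphism fixes it; G is not vertex-transitive.

No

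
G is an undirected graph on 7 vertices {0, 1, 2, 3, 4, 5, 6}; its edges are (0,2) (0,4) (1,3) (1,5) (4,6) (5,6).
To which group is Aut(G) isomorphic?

The degree sequence is [2, 2, 1, 1, 2, 2, 2]; the two degree-1 vertices 2 and 3 are the ends of a path, so G = P_7. A path has exactly one nontrivial symmetry — reversal — giving Aut(G) of order 2.

C_2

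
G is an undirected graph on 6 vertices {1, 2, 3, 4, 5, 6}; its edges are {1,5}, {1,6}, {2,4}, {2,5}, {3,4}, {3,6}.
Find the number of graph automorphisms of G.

12

Every vertex has degree 2 and the graph is connected, so G is the 6-cycle C_6. The automorphisms of the 6-cycle are exactly the symmetries of a regular 6-gon: the dihedral group D_6, |D_6| = 12.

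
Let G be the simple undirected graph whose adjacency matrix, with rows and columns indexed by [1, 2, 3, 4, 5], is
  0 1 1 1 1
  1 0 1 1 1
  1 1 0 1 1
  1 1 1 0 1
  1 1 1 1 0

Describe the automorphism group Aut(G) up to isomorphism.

Every vertex has degree 4, so G is the complete graph K_5. Every bijection on the vertex set is an automorphism of K_5; hence Aut(K_5) ≅ S_5, order 120.

S_5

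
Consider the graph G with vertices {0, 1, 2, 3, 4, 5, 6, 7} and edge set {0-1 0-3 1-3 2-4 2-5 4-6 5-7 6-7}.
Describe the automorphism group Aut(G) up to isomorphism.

G has two connected components, {2, 4, 5, 6, 7} and {0, 1, 3}; each is 2-regular, so G = C_5 ⊔ C_3. No automorphism exchanges components of different sizes, hence Aut(G) is the direct product D_3 × D_5, order 60.

D_3 × D_5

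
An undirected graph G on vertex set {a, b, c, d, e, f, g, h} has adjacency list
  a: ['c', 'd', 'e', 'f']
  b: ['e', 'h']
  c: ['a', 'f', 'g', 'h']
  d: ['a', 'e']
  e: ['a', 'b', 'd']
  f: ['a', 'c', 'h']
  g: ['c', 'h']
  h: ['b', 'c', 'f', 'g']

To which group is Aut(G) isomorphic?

The degree sequence is [4, 2, 4, 2, 3, 3, 2, 4]. Checking the degree-preserving permutations of the vertex set shows that none except the identity preserves every edge, so Aut(G) is trivial.

the trivial group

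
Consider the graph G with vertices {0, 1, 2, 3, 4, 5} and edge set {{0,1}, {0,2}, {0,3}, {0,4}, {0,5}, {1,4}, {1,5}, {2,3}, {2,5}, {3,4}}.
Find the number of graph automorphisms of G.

Vertex 0 is the unique vertex of degree 5; the remaining 5 vertices each have degree 3 and induce a cycle, so G is the wheel on 6 vertices with hub 0. With the hub fixed, the remaining symmetry is that of the rim cycle C_5, giving the dihedral group D_5.

10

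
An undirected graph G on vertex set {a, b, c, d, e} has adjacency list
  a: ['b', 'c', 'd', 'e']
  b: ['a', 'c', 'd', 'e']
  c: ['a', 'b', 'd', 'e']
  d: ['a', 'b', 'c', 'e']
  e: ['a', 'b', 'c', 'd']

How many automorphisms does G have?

Every vertex has degree 4, so G is the complete graph K_5. Every bijection on the vertex set is an automorphism of K_5; hence Aut(K_5) ≅ S_5, order 120.

120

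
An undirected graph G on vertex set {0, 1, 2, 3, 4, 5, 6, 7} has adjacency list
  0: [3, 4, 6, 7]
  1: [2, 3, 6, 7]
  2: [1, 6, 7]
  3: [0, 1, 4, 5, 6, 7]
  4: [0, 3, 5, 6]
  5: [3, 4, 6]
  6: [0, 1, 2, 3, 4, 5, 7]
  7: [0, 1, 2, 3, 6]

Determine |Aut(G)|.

Degrees alone do not determine every vertex (e.g. 0 and 1 both have degree 4), but their neighbour-degree multisets differ: N(0) has degrees [4, 5, 6, 7] while N(1) has degrees [3, 5, 6, 7]. Repeating this refinement separates all vertices, so the only automorphism is the identity.

1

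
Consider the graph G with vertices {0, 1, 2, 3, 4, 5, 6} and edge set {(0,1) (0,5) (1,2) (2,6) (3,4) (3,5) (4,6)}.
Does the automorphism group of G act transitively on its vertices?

Yes

Every vertex has degree 2 and the graph is connected, so G is the 7-cycle C_7. C_7 has 7 rotations and 7 reflections, so Aut(C_7) ≅ D_7 of order 14. This group acts transitively on the 7 vertices.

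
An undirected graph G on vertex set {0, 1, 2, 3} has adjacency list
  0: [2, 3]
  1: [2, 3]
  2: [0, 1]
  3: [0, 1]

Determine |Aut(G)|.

G is 2-regular and bipartite with parts {0, 1} and {2, 3} (each part is independent and every cross-pair is an edge), so G = K_{2,2}. Each part can be permuted independently (S_2 × S_2) and the two equal-size parts can also be swapped, giving (S_2 × S_2) ⋊ Z_2 of order 2·(2!)² = 8.

8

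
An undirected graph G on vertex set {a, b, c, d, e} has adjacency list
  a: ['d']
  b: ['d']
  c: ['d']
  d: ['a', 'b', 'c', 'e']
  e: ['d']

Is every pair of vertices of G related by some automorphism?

No

Vertex d is the only vertex of degree 4, so every automorphism fixes it; G is not vertex-transitive.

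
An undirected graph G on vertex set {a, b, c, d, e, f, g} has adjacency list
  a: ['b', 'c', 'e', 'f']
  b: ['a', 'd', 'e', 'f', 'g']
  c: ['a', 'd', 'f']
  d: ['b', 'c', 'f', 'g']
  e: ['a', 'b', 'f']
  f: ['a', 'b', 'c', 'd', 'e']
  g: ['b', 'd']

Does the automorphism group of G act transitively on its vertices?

Vertex g is the only vertex of degree 2, so every automorphism fixes it; G is not vertex-transitive.

No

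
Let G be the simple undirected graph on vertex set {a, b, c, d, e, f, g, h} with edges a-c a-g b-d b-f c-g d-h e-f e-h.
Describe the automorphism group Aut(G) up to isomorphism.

D_3 × D_5

G has two connected components, {b, d, e, f, h} and {a, c, g}; each is 2-regular, so G = C_5 ⊔ C_3. No automorphism exchanges components of different sizes, hence Aut(G) is the direct product D_3 × D_5, order 60.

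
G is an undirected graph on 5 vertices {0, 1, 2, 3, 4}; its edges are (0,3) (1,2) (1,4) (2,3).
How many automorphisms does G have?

The degree sequence is [1, 2, 2, 2, 1]; the two degree-1 vertices 0 and 4 are the ends of a path, so G = P_5. The only nontrivial automorphism of a path is the end-to-end reflection, so Aut(G) ≅ Z_2.

2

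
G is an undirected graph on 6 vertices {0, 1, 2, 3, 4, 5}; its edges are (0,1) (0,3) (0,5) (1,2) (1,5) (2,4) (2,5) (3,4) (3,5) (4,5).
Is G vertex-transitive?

No

Vertex 5 is the only vertex of degree 5, so every automorphism fixes it; G is not vertex-transitive.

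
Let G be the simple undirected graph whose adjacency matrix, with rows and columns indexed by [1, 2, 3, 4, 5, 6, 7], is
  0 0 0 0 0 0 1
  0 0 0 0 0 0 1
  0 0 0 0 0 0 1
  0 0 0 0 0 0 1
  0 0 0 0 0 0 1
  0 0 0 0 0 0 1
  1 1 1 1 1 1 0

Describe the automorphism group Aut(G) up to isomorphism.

Vertex 7 has degree 6 and every other vertex has degree 1, so G is the star K_{1,6} with centre 7. Any automorphism fixes the centre and permutes the 6 leaves freely, so Aut(G) ≅ S_6 of order 6! = 720.

the symmetric group on 6 letters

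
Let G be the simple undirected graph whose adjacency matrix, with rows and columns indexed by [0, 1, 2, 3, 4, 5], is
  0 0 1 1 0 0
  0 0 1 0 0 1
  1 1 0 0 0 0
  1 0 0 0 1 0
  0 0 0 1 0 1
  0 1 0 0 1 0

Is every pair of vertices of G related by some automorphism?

Every vertex has degree 2 and the graph is connected, so G is the 6-cycle C_6. C_6 has 6 rotations and 6 reflections, so Aut(C_6) ≅ D_6 of order 12. This group acts transitively on the 6 vertices.

Yes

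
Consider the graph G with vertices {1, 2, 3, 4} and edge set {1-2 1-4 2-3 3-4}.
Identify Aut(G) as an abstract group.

the dihedral group of order 8

Every vertex has degree 2 and the graph is connected, so G is the 4-cycle C_4. C_4 has 4 rotations and 4 reflections, so Aut(C_4) ≅ D_4 of order 8.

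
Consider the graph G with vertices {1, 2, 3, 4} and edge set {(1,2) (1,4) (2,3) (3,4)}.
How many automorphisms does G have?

8

G is 2-regular and bipartite on 2^2 = 4 vertices with girth 4; it is the hypercube graph Q_2. Aut(Q_2) consists of the signed permutations of the 2 coordinate axes: 2! permutations times 2^2 sign flips, so |Aut| = 2^2·2! = 8.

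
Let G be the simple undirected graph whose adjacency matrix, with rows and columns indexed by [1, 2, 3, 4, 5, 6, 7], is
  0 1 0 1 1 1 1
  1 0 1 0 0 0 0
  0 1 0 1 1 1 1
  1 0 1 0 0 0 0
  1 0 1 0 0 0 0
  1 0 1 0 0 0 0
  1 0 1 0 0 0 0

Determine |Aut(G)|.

The vertices split by degree into {1, 3} (degree 5) and {2, 4, 5, 6, 7} (degree 2); every edge runs between the two parts, so G is the complete bipartite graph K_{2,5}. The parts have unequal sizes, so no automorphism swaps them; each part is permuted independently, giving S_5 × S_2 of order 5!·2! = 240.

240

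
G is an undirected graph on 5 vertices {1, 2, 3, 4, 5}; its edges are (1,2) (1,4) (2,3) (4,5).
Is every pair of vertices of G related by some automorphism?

Automorphisms preserve degree, but G has vertices of degree 1 and vertices of degree 2; no automorphism maps one to the other, so G is not vertex-transitive.

No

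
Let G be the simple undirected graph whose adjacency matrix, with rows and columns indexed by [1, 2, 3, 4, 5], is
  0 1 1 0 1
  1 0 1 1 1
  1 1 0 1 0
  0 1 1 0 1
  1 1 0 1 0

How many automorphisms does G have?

Vertex 2 is the unique vertex of degree 4; the remaining 4 vertices each have degree 3 and induce a cycle, so G is the wheel on 5 vertices with hub 2. Every automorphism fixes the hub and acts on the rim 4-cycle, so Aut(G) ≅ Aut(C_4) = D_4 of order 8.

8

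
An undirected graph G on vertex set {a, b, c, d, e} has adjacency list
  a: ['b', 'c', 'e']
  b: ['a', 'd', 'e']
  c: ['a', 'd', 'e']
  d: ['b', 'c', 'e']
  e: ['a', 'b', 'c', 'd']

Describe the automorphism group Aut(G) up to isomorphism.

the dihedral group of order 8

Vertex e is the unique vertex of degree 4; the remaining 4 vertices each have degree 3 and induce a cycle, so G is the wheel on 5 vertices with hub e. With the hub fixed, the remaining symmetry is that of the rim cycle C_4, giving the dihedral group D_4.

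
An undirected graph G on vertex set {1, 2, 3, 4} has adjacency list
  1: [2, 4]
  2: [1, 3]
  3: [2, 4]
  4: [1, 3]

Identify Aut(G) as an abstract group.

G is 2-regular and bipartite on 2^2 = 4 vertices with girth 4; it is the hypercube graph Q_2. The symmetry group of the 2-cube is the hyperoctahedral group B_2 = Z_2 ≀ S_2, of order 2^2·2! = 8.

the hyperoctahedral group B_2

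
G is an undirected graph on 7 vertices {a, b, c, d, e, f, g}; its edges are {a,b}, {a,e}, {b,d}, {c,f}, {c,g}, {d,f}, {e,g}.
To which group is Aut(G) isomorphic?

the dihedral group of order 14

Every vertex has degree 2 and the graph is connected, so G is the 7-cycle C_7. The automorphisms of the 7-cycle are exactly the symmetries of a regular 7-gon: the dihedral group D_7, |D_7| = 14.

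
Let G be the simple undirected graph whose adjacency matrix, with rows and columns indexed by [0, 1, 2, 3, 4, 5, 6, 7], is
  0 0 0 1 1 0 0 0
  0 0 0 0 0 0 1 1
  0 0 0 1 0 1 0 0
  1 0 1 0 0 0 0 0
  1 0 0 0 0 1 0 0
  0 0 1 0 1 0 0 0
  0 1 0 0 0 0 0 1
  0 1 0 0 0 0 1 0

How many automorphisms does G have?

60

G has two connected components, {0, 2, 3, 4, 5} and {1, 6, 7}; each is 2-regular, so G = C_5 ⊔ C_3. No automorphism exchanges components of different sizes, hence Aut(G) is the direct product D_3 × D_5, order 60.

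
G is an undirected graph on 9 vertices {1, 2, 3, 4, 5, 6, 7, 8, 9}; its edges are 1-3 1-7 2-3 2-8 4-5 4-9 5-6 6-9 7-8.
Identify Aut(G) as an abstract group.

G has two connected components, {1, 2, 3, 7, 8} and {4, 5, 6, 9}; each is 2-regular, so G = C_5 ⊔ C_4. No automorphism exchanges components of different sizes, hence Aut(G) is the direct product D_5 × D_4, order 80.

D_5 × D_4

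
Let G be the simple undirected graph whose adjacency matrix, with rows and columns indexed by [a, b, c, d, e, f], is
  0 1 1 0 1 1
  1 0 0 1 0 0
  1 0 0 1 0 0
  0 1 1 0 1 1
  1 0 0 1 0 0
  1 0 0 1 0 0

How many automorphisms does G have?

The vertices split by degree into {a, d} (degree 4) and {b, c, e, f} (degree 2); every edge runs between the two parts, so G is the complete bipartite graph K_{2,4}. Automorphisms preserve the bipartition setwise (since the parts differ in size) and act as S_4 × S_2 within it; |Aut| = 48.

48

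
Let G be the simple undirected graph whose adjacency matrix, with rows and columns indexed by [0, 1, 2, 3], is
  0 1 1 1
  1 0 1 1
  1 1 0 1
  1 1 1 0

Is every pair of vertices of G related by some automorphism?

Yes

All 4 vertices are pairwise adjacent: G = K_4. Every bijection on the vertex set is an automorphism of K_4; hence Aut(K_4) ≅ S_4, order 24. Under this action every vertex can be carried to every other, so G is vertex-transitive.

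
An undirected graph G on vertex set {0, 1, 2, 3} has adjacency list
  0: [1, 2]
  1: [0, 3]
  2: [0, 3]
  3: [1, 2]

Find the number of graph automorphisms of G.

8

G is 2-regular and bipartite on 2^2 = 4 vertices with girth 4; it is the hypercube graph Q_2. The symmetry group of the 2-cube is the hyperoctahedral group B_2 = Z_2 ≀ S_2, of order 2^2·2! = 8.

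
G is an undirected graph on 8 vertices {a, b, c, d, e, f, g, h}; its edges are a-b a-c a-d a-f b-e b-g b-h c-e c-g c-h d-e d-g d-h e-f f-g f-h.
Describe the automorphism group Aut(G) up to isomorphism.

(S_4 × S_4) ⋊ Z_2

G is 4-regular and bipartite with parts {b, c, d, f} and {a, e, g, h} (each part is independent and every cross-pair is an edge), so G = K_{4,4}. Aut(K_{4,4}) is the wreath product S_4 ≀ Z_2: permute within each part, then optionally swap the parts; |Aut| = 2·(4!)² = 1152.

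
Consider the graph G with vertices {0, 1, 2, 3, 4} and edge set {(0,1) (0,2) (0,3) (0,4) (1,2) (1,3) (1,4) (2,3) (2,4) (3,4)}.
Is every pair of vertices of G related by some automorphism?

All 5 vertices are pairwise adjacent: G = K_5. Every bijection on the vertex set is an automorphism of K_5; hence Aut(K_5) ≅ S_5, order 120. This group acts transitively on the 5 vertices.

Yes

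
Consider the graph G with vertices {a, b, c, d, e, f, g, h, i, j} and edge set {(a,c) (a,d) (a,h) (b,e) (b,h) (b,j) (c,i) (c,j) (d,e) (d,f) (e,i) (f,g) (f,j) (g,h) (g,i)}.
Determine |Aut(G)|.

120

G is 3-regular on 10 vertices with no triangles and no 4-cycles (girth 5): this is the Petersen graph. Viewing the Petersen graph as the Kneser graph K(5,2) — vertices are 2-subsets of {1,…,5}, edges join disjoint pairs — its automorphisms are exactly the permutations of the 5-element set, so Aut ≅ S_5 of order 120.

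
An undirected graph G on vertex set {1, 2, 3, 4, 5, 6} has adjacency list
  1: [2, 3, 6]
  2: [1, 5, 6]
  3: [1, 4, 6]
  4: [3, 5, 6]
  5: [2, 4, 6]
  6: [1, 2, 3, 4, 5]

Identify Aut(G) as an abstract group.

D_5

Vertex 6 is the unique vertex of degree 5; the remaining 5 vertices each have degree 3 and induce a cycle, so G is the wheel on 6 vertices with hub 6. With the hub fixed, the remaining symmetry is that of the rim cycle C_5, giving the dihedral group D_5.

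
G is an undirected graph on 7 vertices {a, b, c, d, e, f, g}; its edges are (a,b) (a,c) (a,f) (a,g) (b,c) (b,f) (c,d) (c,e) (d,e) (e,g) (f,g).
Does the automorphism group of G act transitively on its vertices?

No

Vertex d is the only vertex of degree 2, so every automorphism fixes it; G is not vertex-transitive.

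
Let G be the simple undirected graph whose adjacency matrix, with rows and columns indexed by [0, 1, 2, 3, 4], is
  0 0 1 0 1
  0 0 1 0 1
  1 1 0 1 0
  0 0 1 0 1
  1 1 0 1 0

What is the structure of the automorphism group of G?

S_2 × S_3

The vertices split by degree into {2, 4} (degree 3) and {0, 1, 3} (degree 2); every edge runs between the two parts, so G is the complete bipartite graph K_{2,3}. Automorphisms preserve the bipartition setwise (since the parts differ in size) and act as S_2 × S_3 within it; |Aut| = 12.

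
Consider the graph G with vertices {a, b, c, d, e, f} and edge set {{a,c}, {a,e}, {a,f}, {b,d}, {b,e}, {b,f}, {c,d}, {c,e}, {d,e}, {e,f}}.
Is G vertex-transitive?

Vertex e is the only vertex of degree 5, so every automorphism fixes it; G is not vertex-transitive.

No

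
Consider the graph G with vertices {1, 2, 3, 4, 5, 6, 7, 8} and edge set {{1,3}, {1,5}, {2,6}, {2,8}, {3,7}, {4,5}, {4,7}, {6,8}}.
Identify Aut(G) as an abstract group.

G has two connected components, {1, 3, 4, 5, 7} and {2, 6, 8}; each is 2-regular, so G = C_5 ⊔ C_3. The components are non-isomorphic (different sizes), so Aut(G) = Aut(C_5) × Aut(C_3) = D_5 × D_3 of order 10·6 = 60.

D_5 × D_3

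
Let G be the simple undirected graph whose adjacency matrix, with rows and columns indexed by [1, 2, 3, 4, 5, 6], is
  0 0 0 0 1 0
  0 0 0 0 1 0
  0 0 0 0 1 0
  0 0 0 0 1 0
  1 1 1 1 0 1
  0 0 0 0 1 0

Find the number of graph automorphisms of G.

120

Vertex 5 has degree 5 and every other vertex has degree 1, so G is the star K_{1,5} with centre 5. Any automorphism fixes the centre and permutes the 5 leaves freely, so Aut(G) ≅ S_5 of order 5! = 120.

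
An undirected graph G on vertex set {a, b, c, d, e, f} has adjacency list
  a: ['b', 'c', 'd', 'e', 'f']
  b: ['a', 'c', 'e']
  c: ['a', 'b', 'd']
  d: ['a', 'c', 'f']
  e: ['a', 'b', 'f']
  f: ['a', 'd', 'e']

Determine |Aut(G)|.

Vertex a is the unique vertex of degree 5; the remaining 5 vertices each have degree 3 and induce a cycle, so G is the wheel on 6 vertices with hub a. Every automorphism fixes the hub and acts on the rim 5-cycle, so Aut(G) ≅ Aut(C_5) = D_5 of order 10.

10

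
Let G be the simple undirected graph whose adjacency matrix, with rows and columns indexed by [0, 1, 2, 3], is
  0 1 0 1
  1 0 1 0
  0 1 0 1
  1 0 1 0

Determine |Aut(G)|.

8

G is 2-regular and bipartite on 2^2 = 4 vertices with girth 4; it is the hypercube graph Q_2. The symmetry group of the 2-cube is the hyperoctahedral group B_2 = Z_2 ≀ S_2, of order 2^2·2! = 8.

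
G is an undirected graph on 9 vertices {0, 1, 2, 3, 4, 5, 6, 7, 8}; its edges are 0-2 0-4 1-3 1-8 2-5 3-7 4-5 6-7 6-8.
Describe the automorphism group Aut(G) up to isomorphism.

G has two connected components, {1, 3, 6, 7, 8} and {0, 2, 4, 5}; each is 2-regular, so G = C_5 ⊔ C_4. The components are non-isomorphic (different sizes), so Aut(G) = Aut(C_5) × Aut(C_4) = D_5 × D_4 of order 10·8 = 80.

D_5 × D_4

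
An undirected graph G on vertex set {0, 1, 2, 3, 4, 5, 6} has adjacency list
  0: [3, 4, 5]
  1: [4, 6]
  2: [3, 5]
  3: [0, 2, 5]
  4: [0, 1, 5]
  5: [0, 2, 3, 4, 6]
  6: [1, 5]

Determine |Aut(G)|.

The degree sequence is [3, 2, 2, 3, 3, 5, 2]. Checking the degree-preserving permutations of the vertex set shows that none except the identity preserves every edge, so Aut(G) is trivial.

1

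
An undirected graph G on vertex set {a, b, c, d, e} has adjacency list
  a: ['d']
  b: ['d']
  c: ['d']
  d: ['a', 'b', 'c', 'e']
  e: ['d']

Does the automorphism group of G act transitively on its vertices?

No

Vertex d is the only vertex of degree 4, so every automorphism fixes it; G is not vertex-transitive.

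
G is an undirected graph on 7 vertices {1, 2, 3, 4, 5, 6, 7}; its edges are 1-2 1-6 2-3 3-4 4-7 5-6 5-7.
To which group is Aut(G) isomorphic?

G is 2-regular and connected on 7 vertices, i.e. the cycle C_7. C_7 has 7 rotations and 7 reflections, so Aut(C_7) ≅ D_7 of order 14.

D_7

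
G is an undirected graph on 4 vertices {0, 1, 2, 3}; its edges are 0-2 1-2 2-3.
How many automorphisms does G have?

Vertex 2 has degree 3 and every other vertex has degree 1, so G is the star K_{1,3} with centre 2. Any automorphism fixes the centre and permutes the 3 leaves freely, so Aut(G) ≅ S_3 of order 3! = 6.

6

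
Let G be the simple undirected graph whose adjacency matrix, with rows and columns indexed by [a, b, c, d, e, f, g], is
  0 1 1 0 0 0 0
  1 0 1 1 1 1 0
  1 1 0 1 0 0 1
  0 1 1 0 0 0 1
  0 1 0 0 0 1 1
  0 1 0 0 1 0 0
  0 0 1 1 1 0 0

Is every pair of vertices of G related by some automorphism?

No

Vertex b is the only vertex of degree 5, so every automorphism fixes it; G is not vertex-transitive.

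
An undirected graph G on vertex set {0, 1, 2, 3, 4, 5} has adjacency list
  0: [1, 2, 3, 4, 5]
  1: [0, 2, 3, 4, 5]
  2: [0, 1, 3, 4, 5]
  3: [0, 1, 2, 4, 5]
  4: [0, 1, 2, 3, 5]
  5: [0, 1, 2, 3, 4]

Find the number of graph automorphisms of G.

720

Every vertex has degree 5, so G is the complete graph K_6. Every bijection on the vertex set is an automorphism of K_6; hence Aut(K_6) ≅ S_6, order 720.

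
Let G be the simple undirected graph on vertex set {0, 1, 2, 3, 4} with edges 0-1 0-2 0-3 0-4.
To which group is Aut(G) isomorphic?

the symmetric group on 4 letters

Vertex 0 has degree 4 and every other vertex has degree 1, so G is the star K_{1,4} with centre 0. Any automorphism fixes the centre and permutes the 4 leaves freely, so Aut(G) ≅ S_4 of order 4! = 24.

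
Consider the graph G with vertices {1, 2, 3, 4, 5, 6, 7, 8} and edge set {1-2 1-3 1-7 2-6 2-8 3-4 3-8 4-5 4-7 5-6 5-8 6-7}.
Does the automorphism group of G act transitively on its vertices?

Yes

G is 3-regular and bipartite on 2^3 = 8 vertices with girth 4; it is the hypercube graph Q_3. The symmetry group of the 3-cube is the hyperoctahedral group B_3 = Z_2 ≀ S_3, of order 2^3·3! = 48. Under this action every vertex can be carried to every other, so G is vertex-transitive.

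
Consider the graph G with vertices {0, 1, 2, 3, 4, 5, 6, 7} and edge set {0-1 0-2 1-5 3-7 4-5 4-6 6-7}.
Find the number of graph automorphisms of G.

2

The degree sequence is [2, 2, 1, 1, 2, 2, 2, 2]; the two degree-1 vertices 2 and 3 are the ends of a path, so G = P_8. The only nontrivial automorphism of a path is the end-to-end reflection, so Aut(G) ≅ Z_2.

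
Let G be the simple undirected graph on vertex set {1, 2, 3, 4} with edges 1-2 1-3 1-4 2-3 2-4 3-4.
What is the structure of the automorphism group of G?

S_4

Every vertex has degree 3, so G is the complete graph K_4. Any permutation of the 4 vertices preserves K_4, so Aut(K_4) = S_4 of order 4! = 24.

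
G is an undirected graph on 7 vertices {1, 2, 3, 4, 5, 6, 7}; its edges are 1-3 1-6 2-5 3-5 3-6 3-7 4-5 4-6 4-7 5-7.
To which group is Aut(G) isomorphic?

Degrees alone do not determine every vertex (e.g. 3 and 5 both have degree 4), but their neighbour-degree multisets differ: N(3) has degrees [2, 3, 3, 4] while N(5) has degrees [1, 3, 3, 4]. Repeating this refinement separates all vertices, so the only automorphism is the identity.

1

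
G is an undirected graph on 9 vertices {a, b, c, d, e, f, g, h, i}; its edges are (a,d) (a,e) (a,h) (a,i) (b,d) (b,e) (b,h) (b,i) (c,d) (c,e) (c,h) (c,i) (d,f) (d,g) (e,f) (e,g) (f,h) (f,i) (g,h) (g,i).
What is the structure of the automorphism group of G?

The vertices split by degree into {d, e, h, i} (degree 5) and {a, b, c, f, g} (degree 4); every edge runs between the two parts, so G is the complete bipartite graph K_{4,5}. The parts have unequal sizes, so no automorphism swaps them; each part is permuted independently, giving S_5 × S_4 of order 5!·4! = 2880.

S_5 × S_4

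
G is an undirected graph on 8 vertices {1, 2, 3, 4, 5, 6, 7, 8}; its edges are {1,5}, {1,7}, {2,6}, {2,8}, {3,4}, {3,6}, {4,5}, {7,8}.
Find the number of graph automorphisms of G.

Every vertex has degree 2 and the graph is connected, so G is the 8-cycle C_8. The automorphisms of the 8-cycle are exactly the symmetries of a regular 8-gon: the dihedral group D_8, |D_8| = 16.

16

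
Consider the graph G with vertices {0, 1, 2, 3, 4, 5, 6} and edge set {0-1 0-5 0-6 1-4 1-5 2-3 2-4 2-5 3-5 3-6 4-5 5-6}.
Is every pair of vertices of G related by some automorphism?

No

Vertex 5 is the only vertex of degree 6, so every automorphism fixes it; G is not vertex-transitive.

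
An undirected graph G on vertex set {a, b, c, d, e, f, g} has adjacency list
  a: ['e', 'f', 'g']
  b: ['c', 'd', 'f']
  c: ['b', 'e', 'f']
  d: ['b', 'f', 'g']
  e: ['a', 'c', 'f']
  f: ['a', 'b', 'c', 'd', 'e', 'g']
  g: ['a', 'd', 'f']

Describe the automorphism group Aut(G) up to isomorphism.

Vertex f is the unique vertex of degree 6; the remaining 6 vertices each have degree 3 and induce a cycle, so G is the wheel on 7 vertices with hub f. With the hub fixed, the remaining symmetry is that of the rim cycle C_6, giving the dihedral group D_6.

the dihedral group of order 12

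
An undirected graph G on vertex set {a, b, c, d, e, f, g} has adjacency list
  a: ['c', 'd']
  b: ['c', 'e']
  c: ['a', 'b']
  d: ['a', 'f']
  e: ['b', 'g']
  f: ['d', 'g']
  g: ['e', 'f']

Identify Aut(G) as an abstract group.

Every vertex has degree 2 and the graph is connected, so G is the 7-cycle C_7. C_7 has 7 rotations and 7 reflections, so Aut(C_7) ≅ D_7 of order 14.

D_7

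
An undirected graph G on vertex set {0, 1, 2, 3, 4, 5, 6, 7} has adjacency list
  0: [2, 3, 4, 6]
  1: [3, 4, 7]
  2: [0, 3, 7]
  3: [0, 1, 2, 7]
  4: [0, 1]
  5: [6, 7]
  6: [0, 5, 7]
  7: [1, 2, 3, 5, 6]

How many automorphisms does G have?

The degree sequence is [4, 3, 3, 4, 2, 2, 3, 5]. Checking the degree-preserving permutations of the vertex set shows that none except the identity preserves every edge, so Aut(G) is trivial.

1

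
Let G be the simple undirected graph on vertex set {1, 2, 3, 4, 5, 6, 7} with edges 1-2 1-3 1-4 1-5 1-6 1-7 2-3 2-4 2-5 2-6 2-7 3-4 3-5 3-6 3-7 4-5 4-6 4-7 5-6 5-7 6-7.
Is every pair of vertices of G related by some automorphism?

All 7 vertices are pairwise adjacent: G = K_7. Any permutation of the 7 vertices preserves K_7, so Aut(K_7) = S_7 of order 7! = 5040. Under this action every vertex can be carried to every other, so G is vertex-transitive.

Yes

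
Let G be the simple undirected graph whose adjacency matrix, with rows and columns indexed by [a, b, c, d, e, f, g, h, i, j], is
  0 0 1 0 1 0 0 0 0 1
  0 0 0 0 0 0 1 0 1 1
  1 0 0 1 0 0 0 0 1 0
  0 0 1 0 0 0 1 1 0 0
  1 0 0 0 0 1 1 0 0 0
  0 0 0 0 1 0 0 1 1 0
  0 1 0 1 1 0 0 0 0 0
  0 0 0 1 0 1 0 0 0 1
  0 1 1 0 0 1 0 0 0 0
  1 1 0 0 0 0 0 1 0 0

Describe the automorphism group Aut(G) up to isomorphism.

S_5

G is 3-regular on 10 vertices with no triangles and no 4-cycles (girth 5): this is the Petersen graph. Viewing the Petersen graph as the Kneser graph K(5,2) — vertices are 2-subsets of {1,…,5}, edges join disjoint pairs — its automorphisms are exactly the permutations of the 5-element set, so Aut ≅ S_5 of order 120.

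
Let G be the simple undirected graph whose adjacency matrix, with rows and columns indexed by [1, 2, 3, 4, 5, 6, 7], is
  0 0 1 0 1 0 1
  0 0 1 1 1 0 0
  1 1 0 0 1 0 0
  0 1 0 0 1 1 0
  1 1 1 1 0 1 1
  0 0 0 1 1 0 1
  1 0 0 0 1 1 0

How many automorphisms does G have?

12

Vertex 5 is the unique vertex of degree 6; the remaining 6 vertices each have degree 3 and induce a cycle, so G is the wheel on 7 vertices with hub 5. With the hub fixed, the remaining symmetry is that of the rim cycle C_6, giving the dihedral group D_6.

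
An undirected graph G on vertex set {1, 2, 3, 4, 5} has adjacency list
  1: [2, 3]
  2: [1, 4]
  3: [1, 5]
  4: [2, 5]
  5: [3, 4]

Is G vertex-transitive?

Yes

G is 2-regular and connected on 5 vertices, i.e. the cycle C_5. C_5 has 5 rotations and 5 reflections, so Aut(C_5) ≅ D_5 of order 10. Under this action every vertex can be carried to every other, so G is vertex-transitive.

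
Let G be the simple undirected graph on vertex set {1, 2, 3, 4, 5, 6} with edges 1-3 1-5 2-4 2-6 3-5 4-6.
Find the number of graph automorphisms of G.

G has two connected components, {1, 3, 5} and {2, 4, 6}; each is 2-regular, so G = C_3 ⊔ C_3. With two isomorphic components, Aut(G) = Aut(C_3) ≀ S_2 = (D_3 × D_3) ⋊ Z_2: permute each cycle by D_3, then optionally swap the two cycles. Order 2·(2·3)² = 72.

72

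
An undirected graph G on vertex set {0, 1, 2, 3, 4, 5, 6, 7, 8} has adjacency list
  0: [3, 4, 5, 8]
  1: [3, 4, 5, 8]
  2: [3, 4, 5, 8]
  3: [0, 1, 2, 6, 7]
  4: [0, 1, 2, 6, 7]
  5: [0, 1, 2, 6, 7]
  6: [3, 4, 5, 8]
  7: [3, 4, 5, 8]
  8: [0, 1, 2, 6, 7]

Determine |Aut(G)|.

2880

The vertices split by degree into {3, 4, 5, 8} (degree 5) and {0, 1, 2, 6, 7} (degree 4); every edge runs between the two parts, so G is the complete bipartite graph K_{4,5}. The parts have unequal sizes, so no automorphism swaps them; each part is permuted independently, giving S_4 × S_5 of order 4!·5! = 2880.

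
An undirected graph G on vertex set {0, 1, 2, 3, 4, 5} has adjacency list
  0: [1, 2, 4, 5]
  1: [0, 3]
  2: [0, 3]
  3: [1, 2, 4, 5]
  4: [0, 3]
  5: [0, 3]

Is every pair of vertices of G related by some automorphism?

No

Automorphisms preserve degree, but G has vertices of degree 2 and vertices of degree 4; no automorphism maps one to the other, so G is not vertex-transitive.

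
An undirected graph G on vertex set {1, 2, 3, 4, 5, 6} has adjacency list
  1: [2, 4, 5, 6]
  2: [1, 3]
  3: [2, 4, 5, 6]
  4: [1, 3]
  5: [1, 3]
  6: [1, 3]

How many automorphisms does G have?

The vertices split by degree into {1, 3} (degree 4) and {2, 4, 5, 6} (degree 2); every edge runs between the two parts, so G is the complete bipartite graph K_{2,4}. Automorphisms preserve the bipartition setwise (since the parts differ in size) and act as S_2 × S_4 within it; |Aut| = 48.

48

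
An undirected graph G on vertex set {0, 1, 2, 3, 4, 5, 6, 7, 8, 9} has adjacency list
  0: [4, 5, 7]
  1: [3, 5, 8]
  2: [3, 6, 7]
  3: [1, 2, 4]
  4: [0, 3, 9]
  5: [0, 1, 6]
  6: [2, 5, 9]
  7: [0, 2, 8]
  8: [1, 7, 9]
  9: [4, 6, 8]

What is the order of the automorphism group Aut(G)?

120

G is 3-regular on 10 vertices with no triangles and no 4-cycles (girth 5): this is the Petersen graph. Viewing the Petersen graph as the Kneser graph K(5,2) — vertices are 2-subsets of {1,…,5}, edges join disjoint pairs — its automorphisms are exactly the permutations of the 5-element set, so Aut ≅ S_5 of order 120.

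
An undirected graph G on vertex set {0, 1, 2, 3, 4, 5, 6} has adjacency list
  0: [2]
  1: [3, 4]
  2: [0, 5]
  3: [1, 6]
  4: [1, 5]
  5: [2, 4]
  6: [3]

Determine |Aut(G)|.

The degree sequence is [1, 2, 2, 2, 2, 2, 1]; the two degree-1 vertices 0 and 6 are the ends of a path, so G = P_7. The only nontrivial automorphism of a path is the end-to-end reflection, so Aut(G) ≅ Z_2.

2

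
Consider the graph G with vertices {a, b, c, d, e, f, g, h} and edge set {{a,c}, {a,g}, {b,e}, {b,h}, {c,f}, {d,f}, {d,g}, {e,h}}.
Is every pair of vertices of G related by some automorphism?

No

G has two connected components, {a, c, d, f, g} and {b, e, h}; each is 2-regular, so G = C_5 ⊔ C_3. The orbit of a under Aut(G) is {a, c, d, f, g}, which does not contain b, so G is not vertex-transitive.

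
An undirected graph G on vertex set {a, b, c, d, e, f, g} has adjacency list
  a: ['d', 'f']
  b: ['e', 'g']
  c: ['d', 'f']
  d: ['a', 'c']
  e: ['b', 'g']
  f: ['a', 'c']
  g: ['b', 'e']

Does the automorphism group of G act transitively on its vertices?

No

G has two connected components, {a, c, d, f} and {b, e, g}; each is 2-regular, so G = C_4 ⊔ C_3. The orbit of a under Aut(G) is {a, c, d, f}, which does not contain b, so G is not vertex-transitive.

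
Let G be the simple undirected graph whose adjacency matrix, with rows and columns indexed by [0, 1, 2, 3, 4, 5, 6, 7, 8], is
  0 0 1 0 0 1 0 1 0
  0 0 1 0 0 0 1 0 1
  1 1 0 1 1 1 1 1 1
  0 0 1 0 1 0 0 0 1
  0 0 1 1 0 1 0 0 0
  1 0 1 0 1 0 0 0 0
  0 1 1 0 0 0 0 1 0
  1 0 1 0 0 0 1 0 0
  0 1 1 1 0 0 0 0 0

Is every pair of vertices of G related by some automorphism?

No

Vertex 2 is the only vertex of degree 8, so every automorphism fixes it; G is not vertex-transitive.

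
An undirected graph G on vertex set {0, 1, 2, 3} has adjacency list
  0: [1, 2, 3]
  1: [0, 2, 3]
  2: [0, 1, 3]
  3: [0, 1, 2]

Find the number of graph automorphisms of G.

Every vertex has degree 3, so G is the complete graph K_4. Every bijection on the vertex set is an automorphism of K_4; hence Aut(K_4) ≅ S_4, order 24.

24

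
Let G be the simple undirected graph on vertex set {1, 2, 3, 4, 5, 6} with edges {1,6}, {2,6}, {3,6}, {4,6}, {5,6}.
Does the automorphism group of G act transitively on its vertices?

Vertex 6 is the only vertex of degree 5, so every automorphism fixes it; G is not vertex-transitive.

No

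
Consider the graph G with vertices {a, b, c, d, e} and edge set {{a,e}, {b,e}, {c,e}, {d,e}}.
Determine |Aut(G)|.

24

Vertex e has degree 4 and every other vertex has degree 1, so G is the star K_{1,4} with centre e. The 4 leaves are pairwise interchangeable while the centre is fixed, giving Aut(G) = S_4.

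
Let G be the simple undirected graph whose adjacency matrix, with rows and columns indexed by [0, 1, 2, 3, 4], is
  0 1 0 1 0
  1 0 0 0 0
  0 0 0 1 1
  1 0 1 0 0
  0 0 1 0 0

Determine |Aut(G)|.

The degree sequence is [2, 1, 2, 2, 1]; the two degree-1 vertices 1 and 4 are the ends of a path, so G = P_5. A path has exactly one nontrivial symmetry — reversal — giving Aut(G) of order 2.

2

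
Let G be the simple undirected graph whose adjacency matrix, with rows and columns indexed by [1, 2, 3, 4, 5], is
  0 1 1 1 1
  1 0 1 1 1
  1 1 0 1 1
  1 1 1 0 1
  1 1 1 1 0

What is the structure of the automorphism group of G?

S_5

Every vertex has degree 4, so G is the complete graph K_5. Any permutation of the 5 vertices preserves K_5, so Aut(K_5) = S_5 of order 5! = 120.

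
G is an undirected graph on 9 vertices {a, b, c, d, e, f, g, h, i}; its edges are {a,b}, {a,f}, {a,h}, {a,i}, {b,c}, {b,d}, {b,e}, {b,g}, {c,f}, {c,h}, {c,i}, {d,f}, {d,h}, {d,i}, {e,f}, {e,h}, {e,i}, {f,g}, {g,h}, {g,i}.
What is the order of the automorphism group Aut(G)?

2880

The vertices split by degree into {b, f, h, i} (degree 5) and {a, c, d, e, g} (degree 4); every edge runs between the two parts, so G is the complete bipartite graph K_{4,5}. The parts have unequal sizes, so no automorphism swaps them; each part is permuted independently, giving S_5 × S_4 of order 5!·4! = 2880.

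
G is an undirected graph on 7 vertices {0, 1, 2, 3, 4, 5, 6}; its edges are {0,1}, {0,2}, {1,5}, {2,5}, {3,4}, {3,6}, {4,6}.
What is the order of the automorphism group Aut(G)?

48

G has two connected components, {0, 1, 2, 5} and {3, 4, 6}; each is 2-regular, so G = C_4 ⊔ C_3. The components are non-isomorphic (different sizes), so Aut(G) = Aut(C_4) × Aut(C_3) = D_4 × D_3 of order 8·6 = 48.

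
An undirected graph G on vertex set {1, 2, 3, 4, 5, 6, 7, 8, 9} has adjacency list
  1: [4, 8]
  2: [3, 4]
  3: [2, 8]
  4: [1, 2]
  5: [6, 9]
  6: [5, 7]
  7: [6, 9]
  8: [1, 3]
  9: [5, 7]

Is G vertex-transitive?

No

G has two connected components, {1, 2, 3, 4, 8} and {5, 6, 7, 9}; each is 2-regular, so G = C_5 ⊔ C_4. The orbit of 1 under Aut(G) is {1, 2, 3, 4, 8}, which does not contain 5, so G is not vertex-transitive.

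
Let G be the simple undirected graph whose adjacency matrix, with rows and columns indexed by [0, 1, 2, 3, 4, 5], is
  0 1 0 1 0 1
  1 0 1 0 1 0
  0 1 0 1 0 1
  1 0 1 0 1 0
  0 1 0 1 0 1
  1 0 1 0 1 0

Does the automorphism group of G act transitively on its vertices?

Yes

G is 3-regular and bipartite with parts {0, 2, 4} and {1, 3, 5} (each part is independent and every cross-pair is an edge), so G = K_{3,3}. Each part can be permuted independently (S_3 × S_3) and the two equal-size parts can also be swapped, giving (S_3 × S_3) ⋊ Z_2 of order 2·(3!)² = 72. Under this action every vertex can be carried to every other, so G is vertex-transitive.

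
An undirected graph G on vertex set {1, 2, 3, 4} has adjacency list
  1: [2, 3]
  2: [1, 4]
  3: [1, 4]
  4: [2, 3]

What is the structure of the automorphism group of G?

G is 2-regular and connected on 4 vertices, i.e. the cycle C_4. C_4 has 4 rotations and 4 reflections, so Aut(C_4) ≅ D_4 of order 8.

the dihedral group of order 8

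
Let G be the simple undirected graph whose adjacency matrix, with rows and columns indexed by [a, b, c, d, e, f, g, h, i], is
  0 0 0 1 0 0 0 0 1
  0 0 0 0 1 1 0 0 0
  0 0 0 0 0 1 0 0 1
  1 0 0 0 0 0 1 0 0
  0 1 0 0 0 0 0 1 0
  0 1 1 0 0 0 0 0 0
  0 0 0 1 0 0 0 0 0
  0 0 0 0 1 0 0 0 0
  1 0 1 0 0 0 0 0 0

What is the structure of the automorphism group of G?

The degree sequence is [2, 2, 2, 2, 2, 2, 1, 1, 2]; the two degree-1 vertices g and h are the ends of a path, so G = P_9. The only nontrivial automorphism of a path is the end-to-end reflection, so Aut(G) ≅ Z_2.

the cyclic group of order 2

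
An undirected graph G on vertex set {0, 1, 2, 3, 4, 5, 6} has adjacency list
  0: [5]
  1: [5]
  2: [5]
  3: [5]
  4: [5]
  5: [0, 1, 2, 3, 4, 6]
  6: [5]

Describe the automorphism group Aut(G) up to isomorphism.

the symmetric group on 6 letters

Vertex 5 has degree 6 and every other vertex has degree 1, so G is the star K_{1,6} with centre 5. The 6 leaves are pairwise interchangeable while the centre is fixed, giving Aut(G) = S_6.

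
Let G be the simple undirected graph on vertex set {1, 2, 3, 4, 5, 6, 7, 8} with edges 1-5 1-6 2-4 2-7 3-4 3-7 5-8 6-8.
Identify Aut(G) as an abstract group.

G has two connected components, {1, 5, 6, 8} and {2, 3, 4, 7}; each is 2-regular, so G = C_4 ⊔ C_4. With two isomorphic components, Aut(G) = Aut(C_4) ≀ S_2 = (D_4 × D_4) ⋊ Z_2: permute each cycle by D_4, then optionally swap the two cycles. Order 2·(2·4)² = 128.

(D_4 × D_4) ⋊ Z_2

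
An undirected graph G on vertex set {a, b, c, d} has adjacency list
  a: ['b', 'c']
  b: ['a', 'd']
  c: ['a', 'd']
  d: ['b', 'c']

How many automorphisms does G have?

G is 2-regular and bipartite on 2^2 = 4 vertices with girth 4; it is the hypercube graph Q_2. Aut(Q_2) consists of the signed permutations of the 2 coordinate axes: 2! permutations times 2^2 sign flips, so |Aut| = 2^2·2! = 8.

8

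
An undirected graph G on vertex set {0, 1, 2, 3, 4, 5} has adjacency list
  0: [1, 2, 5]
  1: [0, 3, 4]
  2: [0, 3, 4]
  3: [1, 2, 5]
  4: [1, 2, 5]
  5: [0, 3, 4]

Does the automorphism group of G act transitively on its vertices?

G is 3-regular and bipartite with parts {0, 3, 4} and {1, 2, 5} (each part is independent and every cross-pair is an edge), so G = K_{3,3}. Aut(K_{3,3}) is the wreath product S_3 ≀ Z_2: permute within each part, then optionally swap the parts; |Aut| = 2·(3!)² = 72. This group acts transitively on the 6 vertices.

Yes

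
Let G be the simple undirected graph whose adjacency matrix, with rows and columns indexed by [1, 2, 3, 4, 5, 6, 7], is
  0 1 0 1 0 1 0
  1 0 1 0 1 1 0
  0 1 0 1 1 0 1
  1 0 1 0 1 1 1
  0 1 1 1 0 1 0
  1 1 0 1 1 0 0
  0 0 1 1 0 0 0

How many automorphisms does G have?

Degrees alone do not determine every vertex (e.g. 2 and 3 both have degree 4), but their neighbour-degree multisets differ: N(2) has degrees [3, 4, 4, 4] while N(3) has degrees [2, 4, 4, 5]. Repeating this refinement separates all vertices, so the only automorphism is the identity.

1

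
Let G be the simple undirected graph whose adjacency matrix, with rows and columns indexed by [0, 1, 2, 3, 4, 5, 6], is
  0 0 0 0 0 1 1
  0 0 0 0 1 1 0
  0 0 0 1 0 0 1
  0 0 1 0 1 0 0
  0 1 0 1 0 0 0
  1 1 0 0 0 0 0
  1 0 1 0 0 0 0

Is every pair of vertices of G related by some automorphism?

G is 2-regular and connected on 7 vertices, i.e. the cycle C_7. C_7 has 7 rotations and 7 reflections, so Aut(C_7) ≅ D_7 of order 14. This group acts transitively on the 7 vertices.

Yes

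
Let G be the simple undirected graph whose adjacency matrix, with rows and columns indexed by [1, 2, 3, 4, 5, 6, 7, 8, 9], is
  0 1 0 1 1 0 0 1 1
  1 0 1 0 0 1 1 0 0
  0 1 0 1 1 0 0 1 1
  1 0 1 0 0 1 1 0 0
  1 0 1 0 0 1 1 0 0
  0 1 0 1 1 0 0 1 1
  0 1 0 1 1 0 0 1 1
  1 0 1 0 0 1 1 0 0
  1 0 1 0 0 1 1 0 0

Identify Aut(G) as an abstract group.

S_4 × S_5

The vertices split by degree into {1, 3, 6, 7} (degree 5) and {2, 4, 5, 8, 9} (degree 4); every edge runs between the two parts, so G is the complete bipartite graph K_{4,5}. The parts have unequal sizes, so no automorphism swaps them; each part is permuted independently, giving S_4 × S_5 of order 4!·5! = 2880.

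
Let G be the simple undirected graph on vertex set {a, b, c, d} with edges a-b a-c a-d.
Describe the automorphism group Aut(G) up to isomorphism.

the symmetric group on 3 letters

Vertex a has degree 3 and every other vertex has degree 1, so G is the star K_{1,3} with centre a. Any automorphism fixes the centre and permutes the 3 leaves freely, so Aut(G) ≅ S_3 of order 3! = 6.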